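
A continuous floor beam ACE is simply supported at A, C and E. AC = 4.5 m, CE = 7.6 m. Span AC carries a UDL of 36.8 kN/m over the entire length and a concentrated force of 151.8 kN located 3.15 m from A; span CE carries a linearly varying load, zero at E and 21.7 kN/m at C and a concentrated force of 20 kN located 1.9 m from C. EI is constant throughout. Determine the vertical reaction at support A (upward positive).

Insert a hinge at C; M_C is the redundant, and each span becomes simply supported.
End slopes at the hinge C, treating each span as simply supported:
  span AC: UDL 36.8: wL³/(24EI) = 139.7/EI
  span AC: point load 151.8 at a = 3.15: Pab(L + a)/(6LEI) = 182.9/EI
  span CE: triangular load, peak 21.7: w₀L³/(45EI) = 211.7/EI
  span CE: point load 20 at a = 1.9: Pab(L + b)/(6LEI) = 63.17/EI
  relative rotation θ_0 = (322.6 + 274.9)/EI = 597.5/EI
A unit hogging moment at C produces rotation L₁/(3EI) + L₂/(3EI) = 4.033/EI.
Compatibility: M_C·(L₁+L₂)/(3EI) = θ_0, giving M_C = 148.1 kN·m (hogging).
Span AC, ΣM about A with M_C applied at C: R_C^{AC}·4.5 = 850.8 + 148.1, so R_C^{AC} = 222 kN and R_A = 317.4 − 222 = 95.42 kN.

R_A = 95.42 kN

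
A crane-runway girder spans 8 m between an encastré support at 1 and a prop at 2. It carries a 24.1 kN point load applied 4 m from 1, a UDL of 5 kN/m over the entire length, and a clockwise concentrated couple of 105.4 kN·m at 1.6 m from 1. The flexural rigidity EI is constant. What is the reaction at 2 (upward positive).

R_2 = 29.65 kN

Release the roller at 2. Primary structure: cantilever fixed at 1.
Primary-structure tip deflection at 2 by superposition:
  point load 24.1 at a = 4: Pa²(3L − a)/(6EI) = 1285/EI
  UDL 5: wL⁴/(8EI) = 2560/EI
  clockwise couple 105.4 at a = 1.6: M₀a(2L − a)/(2EI) = 1214/EI
  δ_0 = 5060/EI
Flexibility coefficient — unit upward force at 2: δ_{22} = L³/(3EI) = 170.7/EI.
The prop prevents deflection at 2: R_2 = δ_0/δ_{22} = 5060/170.7 = 29.65 kN.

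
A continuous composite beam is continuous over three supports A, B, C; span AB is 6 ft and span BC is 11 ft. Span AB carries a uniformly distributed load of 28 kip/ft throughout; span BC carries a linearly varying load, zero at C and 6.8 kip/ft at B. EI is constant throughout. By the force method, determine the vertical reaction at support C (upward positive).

Release continuity at B by inserting a hinge; the redundant is the internal moment M_B. The primary structure is two simply-supported spans AB and BC.
End slopes at the hinge B, treating each span as simply supported:
  span AB: UDL 28: wL³/(24EI) = 252/EI
  span BC: triangular load, peak 6.8: w₀L³/(45EI) = 201.1/EI
  relative rotation θ_0 = (252 + 201.1)/EI = 453.1/EI
A unit hogging moment at B produces rotation L₁/(3EI) + L₂/(3EI) = 5.667/EI.
Slope continuity at B: θ_0 = M_B·5.667/EI, so M_B = 453.1/5.667 = 79.96 kip·ft (hogging).
Span BC, ΣM about C: R_B^{BC}·11 = 274.3 + 79.96, so R_B^{BC} = 32.2 kip and R_C = 37.4 − 32.2 = 5.197 kip.

R_C = 5.197 kip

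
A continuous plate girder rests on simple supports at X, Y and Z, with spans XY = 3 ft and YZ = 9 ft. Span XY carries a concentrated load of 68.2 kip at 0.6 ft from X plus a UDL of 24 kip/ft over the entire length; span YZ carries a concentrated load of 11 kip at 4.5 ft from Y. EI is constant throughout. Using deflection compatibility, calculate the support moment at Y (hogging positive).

M_Y = 25.58 kip·ft

Insert a hinge at Y; M_Y is the redundant, and each span becomes simply supported.
End slopes at the hinge Y, treating each span as simply supported:
  span XY: point load 68.2 at a = 0.6: Pab(L + a)/(6LEI) = 19.64/EI
  span XY: UDL 24: wL³/(24EI) = 27/EI
  span YZ: point load 11 at a = 4.5: Pab(L + b)/(6LEI) = 55.69/EI
  relative rotation θ_0 = (46.64 + 55.69)/EI = 102.3/EI
A unit hogging moment at Y produces rotation L₁/(3EI) + L₂/(3EI) = 4/EI.
Slope continuity at Y: θ_0 = M_Y·4/EI, so M_Y = 102.3/4 = 25.58 kip·ft (hogging).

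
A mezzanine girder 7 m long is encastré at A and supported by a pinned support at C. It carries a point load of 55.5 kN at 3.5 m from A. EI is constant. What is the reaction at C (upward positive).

R_C = 17.34 kN

Release the roller at C. Primary structure: cantilever fixed at A.
Free-end deflection of the primary structure under the applied loading (downward +):
  point load 55.5 at a = 3.5: Pa²(3L − a)/(6EI) = 1983/EI
Flexibility coefficient — unit upward force at C: δ_{CC} = L³/(3EI) = 114.3/EI.
Compatibility at C: δ_0 − R_C·δ_{CC} = 0, so R_C = 1983/114.3 = 17.34 kN.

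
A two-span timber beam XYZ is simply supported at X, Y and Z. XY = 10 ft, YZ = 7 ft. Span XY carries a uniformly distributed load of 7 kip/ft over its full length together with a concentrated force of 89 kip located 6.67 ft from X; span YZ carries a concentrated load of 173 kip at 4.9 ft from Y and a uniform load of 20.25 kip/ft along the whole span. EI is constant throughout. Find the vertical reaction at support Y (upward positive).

R_Y = 282.1 kip

Release continuity at Y by inserting a hinge; the redundant is the internal moment M_Y. The primary structure is two simply-supported spans XY and YZ.
Rotations at Y on the released spans (each span's end-slope, ×1/EI):
  span XY: UDL 7: wL³/(24EI) = 291.7/EI
  span XY: point load 89 at a = 6.67: Pab(L + a)/(6LEI) = 549.2/EI
  span YZ: point load 173 at a = 4.9: Pab(L + b)/(6LEI) = 385.7/EI
  span YZ: UDL 20.25: wL³/(24EI) = 289.4/EI
  relative rotation θ_0 = (840.9 + 675.1)/EI = 1516/EI
A unit hogging moment at Y produces rotation L₁/(3EI) + L₂/(3EI) = 5.667/EI.
Compatibility: M_Y·(L₁+L₂)/(3EI) = θ_0, giving M_Y = 267.5 kip·ft (hogging).
Span XY, ΣM about X with M_Y applied at Y: R_Y^{XY}·10 = 943.6 + 267.5, so R_Y^{XY} = 121.1 kip and R_X = 159 − 121.1 = 37.88 kip.
Span YZ, ΣM about Z: R_Y^{YZ}·7 = 859.4 + 267.5, so R_Y^{YZ} = 161 kip and R_Z = 314.8 − 161 = 153.8 kip.
R_Y = 121.1 + 161 = 282.1 kip.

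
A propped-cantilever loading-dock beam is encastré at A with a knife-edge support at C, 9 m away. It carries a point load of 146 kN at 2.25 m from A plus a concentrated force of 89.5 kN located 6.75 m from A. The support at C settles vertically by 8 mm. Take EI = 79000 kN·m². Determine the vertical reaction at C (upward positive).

R_C = 66.58 kN

Take the reaction at C as the redundant and release it; the primary structure is a cantilever fixed at A.
Deflection at C on the released cantilever, summing each load's contribution:
  point load 146 at a = 2.25: Pa²(3L − a)/(6EI) = 3049/EI
  point load 89.5 at a = 6.75: Pa²(3L − a)/(6EI) = 13763/EI
  δ_0 = 16812/EI
Flexibility coefficient — unit upward force at C: δ_{CC} = L³/(3EI) = 243/EI.
With EI = 79000 kN·m²: δ_0 = 0.21281 m and δ_{CC} = 0.003076 m/kN.
Compatibility — the beam at C must follow the support down by 0.008 m: δ_0 − R_C·δ_{CC} = 0.008, so R_C = (0.21281 − 0.008)/0.003076 = 66.58 kN.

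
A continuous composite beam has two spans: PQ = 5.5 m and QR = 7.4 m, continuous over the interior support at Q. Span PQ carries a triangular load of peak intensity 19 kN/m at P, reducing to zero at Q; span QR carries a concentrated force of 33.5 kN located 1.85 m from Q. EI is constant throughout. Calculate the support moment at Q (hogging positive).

M_Q = 37.63 kN·m

Insert a hinge at Q; M_Q is the redundant, and each span becomes simply supported.
End slopes at the hinge Q, treating each span as simply supported:
  span PQ: triangular load, peak 19: 7w₀L³/(360EI) = 61.47/EI
  span QR: point load 33.5 at a = 1.85: Pab(L + b)/(6LEI) = 100.3/EI
  relative rotation θ_0 = (61.47 + 100.3)/EI = 161.8/EI
A unit hogging moment at Q produces rotation L₁/(3EI) + L₂/(3EI) = 4.3/EI.
Slope continuity at Q: θ_0 = M_Q·4.3/EI, so M_Q = 161.8/4.3 = 37.63 kN·m (hogging).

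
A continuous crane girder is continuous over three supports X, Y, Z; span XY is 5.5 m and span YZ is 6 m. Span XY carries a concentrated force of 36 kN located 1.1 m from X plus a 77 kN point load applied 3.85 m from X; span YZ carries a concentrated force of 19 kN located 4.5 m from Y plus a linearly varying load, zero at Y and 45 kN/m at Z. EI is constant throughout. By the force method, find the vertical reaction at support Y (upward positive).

Take M_Y as the redundant. Released structure: two simple spans XY and YZ with a hinge at Y.
Rotations at Y on the released spans (each span's end-slope, ×1/EI):
  span XY: point load 36 at a = 1.1: Pab(L + a)/(6LEI) = 34.85/EI
  span XY: point load 77 at a = 3.85: Pab(L + a)/(6LEI) = 138.6/EI
  span YZ: point load 19 at a = 4.5: Pab(L + b)/(6LEI) = 26.72/EI
  span YZ: triangular load, peak 45: 7w₀L³/(360EI) = 189/EI
  relative rotation θ_0 = (173.4 + 215.7)/EI = 389.2/EI
A unit hogging moment at Y produces rotation L₁/(3EI) + L₂/(3EI) = 3.833/EI.
Slope continuity at Y: θ_0 = M_Y·3.833/EI, so M_Y = 389.2/3.833 = 101.5 kN·m (hogging).
Span XY, ΣM about X with M_Y applied at Y: R_Y^{XY}·5.5 = 336.1 + 101.5, so R_Y^{XY} = 79.56 kN and R_X = 113 − 79.56 = 33.44 kN.
Span YZ, ΣM about Z: R_Y^{YZ}·6 = 298.5 + 101.5, so R_Y^{YZ} = 66.67 kN and R_Z = 154 − 66.67 = 87.33 kN.
R_Y = 79.56 + 66.67 = 146.2 kN.

R_Y = 146.2 kN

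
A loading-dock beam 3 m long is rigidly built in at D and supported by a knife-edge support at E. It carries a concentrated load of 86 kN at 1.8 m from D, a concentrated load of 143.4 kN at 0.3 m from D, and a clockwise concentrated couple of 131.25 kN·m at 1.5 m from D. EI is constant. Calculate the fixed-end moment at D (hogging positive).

M_D = 63.72 kN·m

Take the reaction at E as the redundant and release it; the primary structure is a cantilever fixed at D.
Primary-structure tip deflection at E by superposition:
  point load 86 at a = 1.8: Pa²(3L − a)/(6EI) = 334.4/EI
  point load 143.4 at a = 0.3: Pa²(3L − a)/(6EI) = 18.71/EI
  clockwise couple 131.25 at a = 1.5: M₀a(2L − a)/(2EI) = 443/EI
  δ_0 = 796.1/EI
Tip deflection under a unit load at E: L³/(3EI) = 9/EI.
The prop prevents deflection at E: R_E = δ_0/δ_{EE} = 796.1/9 = 88.45 kN.
Moment equilibrium about D: M_D = Σ(load moments about D) − R_E·L = 329.1 − 88.45×3 = 63.72 kN·m.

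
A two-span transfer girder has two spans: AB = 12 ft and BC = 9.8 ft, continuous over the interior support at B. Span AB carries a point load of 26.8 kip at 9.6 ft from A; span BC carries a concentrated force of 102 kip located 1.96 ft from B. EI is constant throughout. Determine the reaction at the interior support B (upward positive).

R_B = 119.8 kip

Take M_B as the redundant. Released structure: two simple spans AB and BC with a hinge at B.
Discontinuity in slope at B on the released structure — sum the simple-span end rotations:
  span AB: point load 26.8 at a = 9.6: Pab(L + a)/(6LEI) = 185.2/EI
  span BC: point load 102 at a = 1.96: Pab(L + b)/(6LEI) = 470.2/EI
  relative rotation θ_0 = (185.2 + 470.2)/EI = 655.5/EI
A unit hogging moment at B produces rotation L₁/(3EI) + L₂/(3EI) = 7.267/EI.
Compatibility: M_B·(L₁+L₂)/(3EI) = θ_0, giving M_B = 90.2 kip·ft (hogging).
Span AB, ΣM about A with M_B applied at B: R_B^{AB}·12 = 257.3 + 90.2, so R_B^{AB} = 28.96 kip and R_A = 26.8 − 28.96 = -2.157 kip.
Span BC, ΣM about C: R_B^{BC}·9.8 = 799.7 + 90.2, so R_B^{BC} = 90.8 kip and R_C = 102 − 90.8 = 11.2 kip.
R_B = 28.96 + 90.8 = 119.8 kip.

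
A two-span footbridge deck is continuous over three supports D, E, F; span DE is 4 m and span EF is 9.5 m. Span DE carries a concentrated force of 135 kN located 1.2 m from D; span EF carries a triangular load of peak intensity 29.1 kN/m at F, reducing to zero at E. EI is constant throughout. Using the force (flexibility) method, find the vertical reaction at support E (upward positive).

Insert a hinge at E; M_E is the redundant, and each span becomes simply supported.
End slopes at the hinge E, treating each span as simply supported:
  span DE: point load 135 at a = 1.2: Pab(L + a)/(6LEI) = 98.28/EI
  span EF: triangular load, peak 29.1: 7w₀L³/(360EI) = 485.1/EI
  relative rotation θ_0 = (98.28 + 485.1)/EI = 583.4/EI
A unit hogging moment at E produces rotation L₁/(3EI) + L₂/(3EI) = 4.5/EI.
Compatibility: M_E·(L₁+L₂)/(3EI) = θ_0, giving M_E = 129.6 kN·m (hogging).
Span DE, ΣM about D with M_E applied at E: R_E^{DE}·4 = 162 + 129.6, so R_E^{DE} = 72.91 kN and R_D = 135 − 72.91 = 62.09 kN.
Span EF, ΣM about F: R_E^{EF}·9.5 = 437.7 + 129.6, so R_E^{EF} = 59.72 kN and R_F = 138.2 − 59.72 = 78.5 kN.
R_E = 72.91 + 59.72 = 132.6 kN.

R_E = 132.6 kN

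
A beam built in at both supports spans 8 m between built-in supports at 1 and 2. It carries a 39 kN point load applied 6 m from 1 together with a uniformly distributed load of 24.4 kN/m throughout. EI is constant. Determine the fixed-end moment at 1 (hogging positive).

Release both end moments; the primary structure is a simply-supported span 12 with redundants M_1 and M_2.
Simple-span end rotations at 1 and 2 under the given loads:
  at 1: point load 39 at a = 6: Pab(L + b)/(6LEI) = 97.5/EI
  at 2: point load 39 at a = 6: Pab(L + a)/(6LEI) = 136.5/EI
  at 1: UDL 24.4: wL³/(24EI) = 520.5/EI
  at 2: UDL 24.4: wL³/(24EI) = 520.5/EI
  θ_10 = 618/EI,  θ_20 = 657/EI
Flexibility coefficients: a unit moment at one end gives L/(3EI) there and L/(6EI) at the far end, so f₁₁ = f₂₂ = 2.667/EI and f₁₂ = f₂₁ = 1.333/EI.
Compatibility — zero rotation at each built-in end:
  2.667 M_1 + 1.333 M_2 = 618
  1.333 M_1 + 2.667 M_2 = 657
Solving the pair gives M_1 = 144.8 kN·m and M_2 = 174 kN·m (hogging).

M_1 = 144.8 kN·m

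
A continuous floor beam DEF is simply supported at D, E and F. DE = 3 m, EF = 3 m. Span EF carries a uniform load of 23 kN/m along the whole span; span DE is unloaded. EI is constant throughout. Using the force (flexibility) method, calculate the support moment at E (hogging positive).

Insert a hinge at E; M_E is the redundant, and each span becomes simply supported.
End slopes at the hinge E, treating each span as simply supported:
  span EF: UDL 23: wL³/(24EI) = 25.88/EI
  relative rotation θ_0 = (0 + 25.88)/EI = 25.88/EI
A unit hogging moment at E produces rotation L₁/(3EI) + L₂/(3EI) = 2/EI.
Slope continuity at E: θ_0 = M_E·2/EI, so M_E = 25.88/2 = 12.94 kN·m (hogging).

M_E = 12.94 kN·m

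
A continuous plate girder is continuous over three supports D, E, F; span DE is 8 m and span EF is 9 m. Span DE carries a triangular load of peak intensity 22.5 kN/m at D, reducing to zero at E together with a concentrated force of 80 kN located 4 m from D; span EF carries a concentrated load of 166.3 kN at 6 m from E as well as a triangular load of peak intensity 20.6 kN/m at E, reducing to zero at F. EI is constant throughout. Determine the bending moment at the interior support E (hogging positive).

Take M_E as the redundant. Released structure: two simple spans DE and EF with a hinge at E.
Discontinuity in slope at E on the released structure — sum the simple-span end rotations:
  span DE: triangular load, peak 22.5: 7w₀L³/(360EI) = 224/EI
  span DE: point load 80 at a = 4: Pab(L + a)/(6LEI) = 320/EI
  span EF: point load 166.3 at a = 6: Pab(L + b)/(6LEI) = 665.2/EI
  span EF: triangular load, peak 20.6: w₀L³/(45EI) = 333.7/EI
  relative rotation θ_0 = (544 + 998.9)/EI = 1543/EI
A unit hogging moment at E produces rotation L₁/(3EI) + L₂/(3EI) = 5.667/EI.
Compatibility: M_E·(L₁+L₂)/(3EI) = θ_0, giving M_E = 272.3 kN·m (hogging).

M_E = 272.3 kN·m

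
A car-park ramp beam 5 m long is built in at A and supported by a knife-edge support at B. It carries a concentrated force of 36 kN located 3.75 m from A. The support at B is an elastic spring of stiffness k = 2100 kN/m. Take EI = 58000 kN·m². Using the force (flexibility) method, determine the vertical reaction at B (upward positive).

R_B = 13.7 kN

Choose R_B as the redundant. The primary structure is the cantilever fixed at A.
Downward deflection at the released point B due to the loads:
  point load 36 at a = 3.75: Pa²(3L − a)/(6EI) = 949.2/EI
Flexibility coefficient — unit upward force at B: δ_{BB} = L³/(3EI) = 41.67/EI.
With EI = 58000 kN·m²: δ_0 = 0.016366 m and δ_{BB} = 0.000718 m/kN.
Compatibility — the spring shortens by R_B/k under the reaction it provides: δ_0 − R_B·δ_{BB} = R_B/k. With 1/k = 0.000476 m/kN, R_B = δ_0 / (δ_{BB} + 1/k) = 0.016366 / (0.000718 + 0.000476) = 13.7 kN.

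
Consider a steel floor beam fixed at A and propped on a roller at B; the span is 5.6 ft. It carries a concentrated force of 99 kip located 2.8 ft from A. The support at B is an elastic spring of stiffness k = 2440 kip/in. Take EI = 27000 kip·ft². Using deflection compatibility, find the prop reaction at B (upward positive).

Remove the prop at B; the released (primary) structure is a cantilever built in at A.
Free-end deflection of the primary structure under the applied loading (downward +):
  point load 99 at a = 2.8: Pa²(3L − a)/(6EI) = 1811/EI
Flexibility coefficient — unit upward force at B: δ_{BB} = L³/(3EI) = 58.54/EI.
With EI = 27000 kip·ft²: δ_0 = 0.067076 ft and δ_{BB} = 0.002168 ft/kip.
Compatibility — the spring shortens by R_B/k under the reaction it provides: δ_0 − R_B·δ_{BB} = R_B/k. With 1/k = 1/(2440×12) ft/kip = 0.000034 ft/kip, R_B = δ_0 / (δ_{BB} + 1/k) = 0.067076 / (0.002168 + 0.000034) = 30.46 kip.

R_B = 30.46 kip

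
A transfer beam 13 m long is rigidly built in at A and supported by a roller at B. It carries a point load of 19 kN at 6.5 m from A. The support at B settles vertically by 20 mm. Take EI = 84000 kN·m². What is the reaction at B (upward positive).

Take the reaction at B as the redundant and release it; the primary structure is a cantilever fixed at A.
Downward deflection at the released point B due to the loads:
  point load 19 at a = 6.5: Pa²(3L − a)/(6EI) = 4348/EI
Flexibility coefficient — unit upward force at B: δ_{BB} = L³/(3EI) = 732.3/EI.
With EI = 84000 kN·m²: δ_0 = 0.051765 m and δ_{BB} = 0.008718 m/kN.
Compatibility — the beam at B must follow the support down by 0.02 m: δ_0 − R_B·δ_{BB} = 0.02, so R_B = (0.051765 − 0.02)/0.008718 = 3.643 kN.

R_B = 3.643 kN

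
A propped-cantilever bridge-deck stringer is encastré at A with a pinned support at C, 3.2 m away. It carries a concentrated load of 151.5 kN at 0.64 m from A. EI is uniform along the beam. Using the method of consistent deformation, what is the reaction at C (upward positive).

R_C = 8.484 kN

Take the reaction at C as the redundant and release it; the primary structure is a cantilever fixed at A.
Deflection at C on the released cantilever, summing each load's contribution:
  point load 151.5 at a = 0.64: Pa²(3L − a)/(6EI) = 92.67/EI
Flexibility coefficient — unit upward force at C: δ_{CC} = L³/(3EI) = 10.92/EI.
Compatibility at C: δ_0 − R_C·δ_{CC} = 0, so R_C = 92.67/10.92 = 8.484 kN.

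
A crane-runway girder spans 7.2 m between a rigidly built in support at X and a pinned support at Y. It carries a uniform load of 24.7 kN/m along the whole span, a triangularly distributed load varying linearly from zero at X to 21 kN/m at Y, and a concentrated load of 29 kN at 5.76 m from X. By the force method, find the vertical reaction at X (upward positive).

Choose R_Y as the redundant. The primary structure is the cantilever fixed at X.
Free-end deflection of the primary structure under the applied loading (downward +):
  UDL 24.7: wL⁴/(8EI) = 8297/EI
  triangular load, peak 21 at the free end: 11w₀L⁴/(120EI) = 5173/EI
  point load 29 at a = 5.76: Pa²(3L − a)/(6EI) = 2540/EI
  δ_0 = 16011/EI
Tip deflection under a unit load at Y: L³/(3EI) = 124.4/EI.
Compatibility at Y: δ_0 − R_Y·δ_{YY} = 0, so R_Y = 16011/124.4 = 128.7 kN.
Vertical equilibrium: R_X = ΣP − R_Y = 282.4 − 128.7 = 153.8 kN.

R_X = 153.8 kN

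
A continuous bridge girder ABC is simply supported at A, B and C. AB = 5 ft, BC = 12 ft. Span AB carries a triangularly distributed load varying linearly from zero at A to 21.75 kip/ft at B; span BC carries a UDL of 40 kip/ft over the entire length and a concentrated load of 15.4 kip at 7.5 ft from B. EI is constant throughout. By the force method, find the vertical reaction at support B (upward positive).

Release continuity at B by inserting a hinge; the redundant is the internal moment M_B. The primary structure is two simply-supported spans AB and BC.
Rotations at B on the released spans (each span's end-slope, ×1/EI):
  span AB: triangular load, peak 21.75: w₀L³/(45EI) = 60.42/EI
  span BC: UDL 40: wL³/(24EI) = 2880/EI
  span BC: point load 15.4 at a = 7.5: Pab(L + b)/(6LEI) = 119.1/EI
  relative rotation θ_0 = (60.42 + 2999)/EI = 3060/EI
A unit hogging moment at B produces rotation L₁/(3EI) + L₂/(3EI) = 5.667/EI.
Compatibility: M_B·(L₁+L₂)/(3EI) = θ_0, giving M_B = 539.9 kip·ft (hogging).
Span AB, ΣM about A with M_B applied at B: R_B^{AB}·5 = 181.2 + 539.9, so R_B^{AB} = 144.2 kip and R_A = 54.38 − 144.2 = -89.86 kip.
Span BC, ΣM about C: R_B^{BC}·12 = 2949 + 539.9, so R_B^{BC} = 290.8 kip and R_C = 495.4 − 290.8 = 204.6 kip.
R_B = 144.2 + 290.8 = 435 kip.

R_B = 435 kip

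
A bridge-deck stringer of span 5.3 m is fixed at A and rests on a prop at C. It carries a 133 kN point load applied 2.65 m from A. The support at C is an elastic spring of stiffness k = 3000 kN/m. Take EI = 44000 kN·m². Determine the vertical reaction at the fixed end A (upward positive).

R_A = 100.9 kN

Choose R_C as the redundant. The primary structure is the cantilever fixed at A.
Primary-structure tip deflection at C by superposition:
  point load 133 at a = 2.65: Pa²(3L − a)/(6EI) = 2063/EI
Tip deflection under a unit load at C: L³/(3EI) = 49.63/EI.
With EI = 44000 kN·m²: δ_0 = 0.046877 m and δ_{CC} = 0.001128 m/kN.
Compatibility — the spring shortens by R_C/k under the reaction it provides: δ_0 − R_C·δ_{CC} = R_C/k. With 1/k = 0.000333 m/kN, R_C = δ_0 / (δ_{CC} + 1/k) = 0.046877 / (0.001128 + 0.000333) = 32.08 kN.
Vertical equilibrium: R_A = ΣP − R_C = 133 − 32.08 = 100.9 kN.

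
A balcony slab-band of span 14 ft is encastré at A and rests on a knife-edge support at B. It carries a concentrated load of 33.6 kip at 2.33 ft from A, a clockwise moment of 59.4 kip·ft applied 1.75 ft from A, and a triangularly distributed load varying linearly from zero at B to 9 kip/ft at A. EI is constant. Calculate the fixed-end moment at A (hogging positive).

M_A = 215.9 kip·ft

Choose R_B as the redundant. The primary structure is the cantilever fixed at A.
Downward deflection at the released point B due to the loads:
  point load 33.6 at a = 2.33: Pa²(3L − a)/(6EI) = 1206/EI
  clockwise couple 59.4 at a = 1.75: M₀a(2L − a)/(2EI) = 1364/EI
  triangular load, peak 9 at the fixed end: w₀L⁴/(30EI) = 11525/EI
  δ_0 = 14095/EI
Flexibility coefficient — unit upward force at B: δ_{BB} = L³/(3EI) = 914.7/EI.
The prop prevents deflection at B: R_B = δ_0/δ_{BB} = 14095/914.7 = 15.41 kip.
Moment equilibrium about A: M_A = Σ(load moments about A) − R_B·L = 431.7 − 15.41×14 = 215.9 kip·ft.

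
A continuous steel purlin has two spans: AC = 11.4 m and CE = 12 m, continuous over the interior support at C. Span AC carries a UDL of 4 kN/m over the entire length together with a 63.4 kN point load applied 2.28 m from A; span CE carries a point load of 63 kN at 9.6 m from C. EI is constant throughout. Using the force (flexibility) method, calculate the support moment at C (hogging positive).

Take M_C as the redundant. Released structure: two simple spans AC and CE with a hinge at C.
Discontinuity in slope at C on the released structure — sum the simple-span end rotations:
  span AC: UDL 4: wL³/(24EI) = 246.9/EI
  span AC: point load 63.4 at a = 2.28: Pab(L + a)/(6LEI) = 263.7/EI
  span CE: point load 63 at a = 9.6: Pab(L + b)/(6LEI) = 290.3/EI
  relative rotation θ_0 = (510.6 + 290.3)/EI = 800.9/EI
A unit hogging moment at C produces rotation L₁/(3EI) + L₂/(3EI) = 7.8/EI.
Slope continuity at C: θ_0 = M_C·7.8/EI, so M_C = 800.9/7.8 = 102.7 kN·m (hogging).

M_C = 102.7 kN·m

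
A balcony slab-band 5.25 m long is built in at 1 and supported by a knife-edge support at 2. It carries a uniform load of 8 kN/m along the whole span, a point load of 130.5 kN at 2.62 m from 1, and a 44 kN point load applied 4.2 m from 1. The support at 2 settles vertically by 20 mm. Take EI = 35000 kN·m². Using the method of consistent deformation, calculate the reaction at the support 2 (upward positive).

R_2 = 72.86 kN

Take the reaction at 2 as the redundant and release it; the primary structure is a cantilever fixed at 1.
Deflection at 2 on the released cantilever, summing each load's contribution:
  UDL 8: wL⁴/(8EI) = 759.7/EI
  point load 130.5 at a = 2.62: Pa²(3L − a)/(6EI) = 1960/EI
  point load 44 at a = 4.2: Pa²(3L − a)/(6EI) = 1494/EI
  δ_0 = 4214/EI
Tip deflection under a unit load at 2: L³/(3EI) = 48.23/EI.
With EI = 35000 kN·m²: δ_0 = 0.1204 m and δ_{22} = 0.001378 m/kN.
Compatibility — the beam at 2 must follow the support down by 0.02 m: δ_0 − R_2·δ_{22} = 0.02, so R_2 = (0.1204 − 0.02)/0.001378 = 72.86 kN.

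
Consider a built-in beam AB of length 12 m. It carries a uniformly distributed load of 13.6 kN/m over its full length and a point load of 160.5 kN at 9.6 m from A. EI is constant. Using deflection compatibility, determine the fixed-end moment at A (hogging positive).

Release both end moments; the primary structure is a simply-supported span AB with redundants M_A and M_B.
End rotations of the released simple span under the applied load (×1/EI):
  at A: UDL 13.6: wL³/(24EI) = 979.2/EI
  at B: UDL 13.6: wL³/(24EI) = 979.2/EI
  at A: point load 160.5 at a = 9.6: Pab(L + b)/(6LEI) = 739.6/EI
  at B: point load 160.5 at a = 9.6: Pab(L + a)/(6LEI) = 1109/EI
  θ_A0 = 1719/EI,  θ_B0 = 2089/EI
Flexibility coefficients: a unit moment at one end gives L/(3EI) there and L/(6EI) at the far end, so f₁₁ = f₂₂ = 4/EI and f₁₂ = f₂₁ = 2/EI.
Compatibility — zero rotation at each built-in end:
  4 M_A + 2 M_B = 1719
  2 M_A + 4 M_B = 2089
Solving the pair gives M_A = 224.8 kN·m and M_B = 409.7 kN·m (hogging).

M_A = 224.8 kN·m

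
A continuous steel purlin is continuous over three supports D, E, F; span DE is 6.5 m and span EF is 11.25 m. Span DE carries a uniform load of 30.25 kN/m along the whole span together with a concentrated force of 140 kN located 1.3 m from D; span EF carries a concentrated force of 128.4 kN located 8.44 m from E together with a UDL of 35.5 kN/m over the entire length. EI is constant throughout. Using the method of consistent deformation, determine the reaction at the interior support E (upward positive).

R_E = 492.5 kN

Take M_E as the redundant. Released structure: two simple spans DE and EF with a hinge at E.
End slopes at the hinge E, treating each span as simply supported:
  span DE: UDL 30.25: wL³/(24EI) = 346.1/EI
  span DE: point load 140 at a = 1.3: Pab(L + a)/(6LEI) = 189.3/EI
  span EF: point load 128.4 at a = 8.44: Pab(L + b)/(6LEI) = 634.3/EI
  span EF: UDL 35.5: wL³/(24EI) = 2106/EI
  relative rotation θ_0 = (535.4 + 2740)/EI = 3276/EI
A unit hogging moment at E produces rotation L₁/(3EI) + L₂/(3EI) = 5.917/EI.
Slope continuity at E: θ_0 = M_E·5.917/EI, so M_E = 3276/5.917 = 553.7 kN·m (hogging).
Span DE, ΣM about D with M_E applied at E: R_E^{DE}·6.5 = 821 + 553.7, so R_E^{DE} = 211.5 kN and R_D = 336.6 − 211.5 = 125.1 kN.
Span EF, ΣM about F: R_E^{EF}·11.25 = 2607 + 553.7, so R_E^{EF} = 281 kN and R_F = 527.8 − 281 = 246.8 kN.
R_E = 211.5 + 281 = 492.5 kN.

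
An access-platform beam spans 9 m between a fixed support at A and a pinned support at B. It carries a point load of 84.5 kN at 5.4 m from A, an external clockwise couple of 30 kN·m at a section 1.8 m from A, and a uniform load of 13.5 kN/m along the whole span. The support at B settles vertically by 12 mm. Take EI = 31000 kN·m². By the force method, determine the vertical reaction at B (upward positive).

R_B = 82.34 kN

Remove the prop at B; the released (primary) structure is a cantilever built in at A.
Free-end deflection of the primary structure under the applied loading (downward +):
  point load 84.5 at a = 5.4: Pa²(3L − a)/(6EI) = 8870/EI
  clockwise couple 30 at a = 1.8: M₀a(2L − a)/(2EI) = 437.4/EI
  UDL 13.5: wL⁴/(8EI) = 11072/EI
  δ_0 = 20380/EI
Flexibility coefficient — unit upward force at B: δ_{BB} = L³/(3EI) = 243/EI.
With EI = 31000 kN·m²: δ_0 = 0.65741 m and δ_{BB} = 0.007839 m/kN.
Compatibility — the beam at B must follow the support down by 0.012 m: δ_0 − R_B·δ_{BB} = 0.012, so R_B = (0.65741 − 0.012)/0.007839 = 82.34 kN.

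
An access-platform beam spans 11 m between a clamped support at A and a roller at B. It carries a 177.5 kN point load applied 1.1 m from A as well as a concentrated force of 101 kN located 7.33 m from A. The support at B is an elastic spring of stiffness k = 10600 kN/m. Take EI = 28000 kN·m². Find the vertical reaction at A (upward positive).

Remove the prop at B; the released (primary) structure is a cantilever built in at A.
Deflection at B on the released cantilever, summing each load's contribution:
  point load 177.5 at a = 1.1: Pa²(3L − a)/(6EI) = 1142/EI
  point load 101 at a = 7.33: Pa²(3L − a)/(6EI) = 23217/EI
  δ_0 = 24359/EI
Tip deflection under a unit load at B: L³/(3EI) = 443.7/EI.
With EI = 28000 kN·m²: δ_0 = 0.86996 m and δ_{BB} = 0.015845 m/kN.
Compatibility — the spring shortens by R_B/k under the reaction it provides: δ_0 − R_B·δ_{BB} = R_B/k. With 1/k = 0.000094 m/kN, R_B = δ_0 / (δ_{BB} + 1/k) = 0.86996 / (0.015845 + 0.000094) = 54.58 kN.
Vertical equilibrium: R_A = ΣP − R_B = 278.5 − 54.58 = 223.9 kN.

R_A = 223.9 kN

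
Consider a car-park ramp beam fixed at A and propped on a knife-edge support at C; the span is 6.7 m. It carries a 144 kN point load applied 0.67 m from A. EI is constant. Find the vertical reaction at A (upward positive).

Take the reaction at C as the redundant and release it; the primary structure is a cantilever fixed at A.
Free-end deflection of the primary structure under the applied loading (downward +):
  point load 144 at a = 0.67: Pa²(3L − a)/(6EI) = 209.3/EI
Tip deflection under a unit load at C: L³/(3EI) = 100.3/EI.
The prop prevents deflection at C: R_C = δ_0/δ_{CC} = 209.3/100.3 = 2.088 kN.
Vertical equilibrium: R_A = ΣP − R_C = 144 − 2.088 = 141.9 kN.

R_A = 141.9 kN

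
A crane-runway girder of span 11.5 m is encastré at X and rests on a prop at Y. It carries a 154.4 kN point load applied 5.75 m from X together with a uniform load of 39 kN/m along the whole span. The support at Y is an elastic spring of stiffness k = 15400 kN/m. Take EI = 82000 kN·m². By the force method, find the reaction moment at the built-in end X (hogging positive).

Choose R_Y as the redundant. The primary structure is the cantilever fixed at X.
Downward deflection at the released point Y due to the loads:
  point load 154.4 at a = 5.75: Pa²(3L − a)/(6EI) = 24461/EI
  UDL 39: wL⁴/(8EI) = 85264/EI
  δ_0 = 109725/EI
Flexibility coefficient — unit upward force at Y: δ_{YY} = L³/(3EI) = 507/EI.
With EI = 82000 kN·m²: δ_0 = 1.3381 m and δ_{YY} = 0.006182 m/kN.
Compatibility — the spring shortens by R_Y/k under the reaction it provides: δ_0 − R_Y·δ_{YY} = R_Y/k. With 1/k = 0.000065 m/kN, R_Y = δ_0 / (δ_{YY} + 1/k) = 1.3381 / (0.006182 + 0.000065) = 214.2 kN.
Moment equilibrium about X: M_X = Σ(load moments about X) − R_Y·L = 3467 − 214.2×11.5 = 1004 kN·m.

M_X = 1004 kN·m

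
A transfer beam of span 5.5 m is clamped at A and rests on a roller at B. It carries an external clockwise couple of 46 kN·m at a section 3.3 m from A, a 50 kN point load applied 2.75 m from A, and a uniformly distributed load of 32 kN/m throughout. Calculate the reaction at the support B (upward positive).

Remove the prop at B; the released (primary) structure is a cantilever built in at A.
Deflection at B on the released cantilever, summing each load's contribution:
  clockwise couple 46 at a = 3.3: M₀a(2L − a)/(2EI) = 584.4/EI
  point load 50 at a = 2.75: Pa²(3L − a)/(6EI) = 866.5/EI
  UDL 32: wL⁴/(8EI) = 3660/EI
  δ_0 = 5111/EI
Tip deflection under a unit load at B: L³/(3EI) = 55.46/EI.
Compatibility at B: δ_0 − R_B·δ_{BB} = 0, so R_B = 5111/55.46 = 92.16 kN.

R_B = 92.16 kN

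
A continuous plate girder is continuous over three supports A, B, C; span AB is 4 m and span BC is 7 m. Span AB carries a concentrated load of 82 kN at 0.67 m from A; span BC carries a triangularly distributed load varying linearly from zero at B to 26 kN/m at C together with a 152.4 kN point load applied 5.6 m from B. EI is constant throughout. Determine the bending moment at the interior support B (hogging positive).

M_B = 122.2 kN·m

Take M_B as the redundant. Released structure: two simple spans AB and BC with a hinge at B.
Discontinuity in slope at B on the released structure — sum the simple-span end rotations:
  span AB: point load 82 at a = 0.67: Pab(L + a)/(6LEI) = 35.6/EI
  span BC: triangular load, peak 26: 7w₀L³/(360EI) = 173.4/EI
  span BC: point load 152.4 at a = 5.6: Pab(L + b)/(6LEI) = 239/EI
  relative rotation θ_0 = (35.6 + 412.4)/EI = 448/EI
A unit hogging moment at B produces rotation L₁/(3EI) + L₂/(3EI) = 3.667/EI.
Slope continuity at B: θ_0 = M_B·3.667/EI, so M_B = 448/3.667 = 122.2 kN·m (hogging).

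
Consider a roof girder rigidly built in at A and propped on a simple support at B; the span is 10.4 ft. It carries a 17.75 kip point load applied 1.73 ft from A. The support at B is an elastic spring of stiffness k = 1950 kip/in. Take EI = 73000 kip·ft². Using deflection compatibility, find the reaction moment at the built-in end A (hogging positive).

M_A = 23.53 kip·ft

Release the roller at B. Primary structure: cantilever fixed at A.
Deflection at B on the released cantilever, summing each load's contribution:
  point load 17.75 at a = 1.73: Pa²(3L − a)/(6EI) = 260.9/EI
Tip deflection under a unit load at B: L³/(3EI) = 375/EI.
With EI = 73000 kip·ft²: δ_0 = 0.003574 ft and δ_{BB} = 0.005136 ft/kip.
Compatibility — the spring shortens by R_B/k under the reaction it provides: δ_0 − R_B·δ_{BB} = R_B/k. With 1/k = 1/(1950×12) ft/kip = 0.000043 ft/kip, R_B = δ_0 / (δ_{BB} + 1/k) = 0.003574 / (0.005136 + 0.000043) = 0.6901 kip.
Moment equilibrium about A: M_A = Σ(load moments about A) − R_B·L = 30.71 − 0.6901×10.4 = 23.53 kip·ft.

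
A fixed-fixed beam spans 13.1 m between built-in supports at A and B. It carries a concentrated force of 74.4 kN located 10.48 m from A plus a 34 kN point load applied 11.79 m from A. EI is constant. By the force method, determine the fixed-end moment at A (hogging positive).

Take the two fixed-end moments M_A, M_B as redundants; the released structure is the simple span AB.
On the primary (simply-supported) span, the end slopes from the loading are:
  at A: point load 74.4 at a = 10.48: Pab(L + b)/(6LEI) = 408.6/EI
  at B: point load 74.4 at a = 10.48: Pab(L + a)/(6LEI) = 612.9/EI
  at A: point load 34 at a = 11.79: Pab(L + b)/(6LEI) = 96.27/EI
  at B: point load 34 at a = 11.79: Pab(L + a)/(6LEI) = 166.3/EI
  θ_A0 = 504.8/EI,  θ_B0 = 779.1/EI
Flexibility coefficients: a unit moment at one end gives L/(3EI) there and L/(6EI) at the far end, so f₁₁ = f₂₂ = 4.367/EI and f₁₂ = f₂₁ = 2.183/EI.
Compatibility — zero rotation at each built-in end:
  4.367 M_A + 2.183 M_B = 504.8
  2.183 M_A + 4.367 M_B = 779.1
Solving the pair gives M_A = 35.2 kN·m and M_B = 160.8 kN·m (hogging).

M_A = 35.2 kN·m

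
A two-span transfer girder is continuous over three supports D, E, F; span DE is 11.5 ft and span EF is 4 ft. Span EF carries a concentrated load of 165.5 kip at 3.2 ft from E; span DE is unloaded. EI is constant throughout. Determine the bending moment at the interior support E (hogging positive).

M_E = 16.4 kip·ft

Insert a hinge at E; M_E is the redundant, and each span becomes simply supported.
Discontinuity in slope at E on the released structure — sum the simple-span end rotations:
  span EF: point load 165.5 at a = 3.2: Pab(L + b)/(6LEI) = 84.74/EI
  relative rotation θ_0 = (0 + 84.74)/EI = 84.74/EI
A unit hogging moment at E produces rotation L₁/(3EI) + L₂/(3EI) = 5.167/EI.
Slope continuity at E: θ_0 = M_E·5.167/EI, so M_E = 84.74/5.167 = 16.4 kip·ft (hogging).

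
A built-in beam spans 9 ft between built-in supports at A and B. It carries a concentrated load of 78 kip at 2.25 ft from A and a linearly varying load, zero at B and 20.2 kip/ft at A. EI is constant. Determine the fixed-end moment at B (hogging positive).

Take the two fixed-end moments M_A, M_B as redundants; the released structure is the simple span AB.
Simple-span end rotations at A and B under the given loads:
  at A: point load 78 at a = 2.25: Pab(L + b)/(6LEI) = 345.5/EI
  at B: point load 78 at a = 2.25: Pab(L + a)/(6LEI) = 246.8/EI
  at A: triangular load, peak 20.2: w₀L³/(45EI) = 327.2/EI
  at B: triangular load, peak 20.2: 7w₀L³/(360EI) = 286.3/EI
  θ_A0 = 672.8/EI,  θ_B0 = 533.1/EI
Flexibility coefficients: a unit moment at one end gives L/(3EI) there and L/(6EI) at the far end, so f₁₁ = f₂₂ = 3/EI and f₁₂ = f₂₁ = 1.5/EI.
Compatibility — zero rotation at each built-in end:
  3 M_A + 1.5 M_B = 672.8
  1.5 M_A + 3 M_B = 533.1
Solving the pair gives M_A = 180.5 kip·ft and M_B = 87.45 kip·ft (hogging).

M_B = 87.45 kip·ft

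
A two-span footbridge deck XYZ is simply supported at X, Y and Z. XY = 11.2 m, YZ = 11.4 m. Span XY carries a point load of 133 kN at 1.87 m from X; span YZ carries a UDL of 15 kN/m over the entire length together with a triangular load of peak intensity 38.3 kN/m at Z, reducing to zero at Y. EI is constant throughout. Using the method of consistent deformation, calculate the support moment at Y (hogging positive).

Release continuity at Y by inserting a hinge; the redundant is the internal moment M_Y. The primary structure is two simply-supported spans XY and YZ.
Discontinuity in slope at Y on the released structure — sum the simple-span end rotations:
  span XY: point load 133 at a = 1.87: Pab(L + a)/(6LEI) = 451.3/EI
  span YZ: UDL 15: wL³/(24EI) = 926/EI
  span YZ: triangular load, peak 38.3: 7w₀L³/(360EI) = 1103/EI
  relative rotation θ_0 = (451.3 + 2029)/EI = 2481/EI
A unit hogging moment at Y produces rotation L₁/(3EI) + L₂/(3EI) = 7.533/EI.
Compatibility: M_Y·(L₁+L₂)/(3EI) = θ_0, giving M_Y = 329.3 kN·m (hogging).

M_Y = 329.3 kN·m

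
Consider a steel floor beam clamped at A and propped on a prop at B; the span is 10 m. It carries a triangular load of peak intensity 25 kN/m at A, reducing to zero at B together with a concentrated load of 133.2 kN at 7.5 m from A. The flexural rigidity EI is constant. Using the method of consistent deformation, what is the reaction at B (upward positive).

Remove the prop at B; the released (primary) structure is a cantilever built in at A.
Deflection at B on the released cantilever, summing each load's contribution:
  triangular load, peak 25 at the fixed end: w₀L⁴/(30EI) = 8333/EI
  point load 133.2 at a = 7.5: Pa²(3L − a)/(6EI) = 28097/EI
  δ_0 = 36430/EI
Tip deflection under a unit load at B: L³/(3EI) = 333.3/EI.
Compatibility at B: δ_0 − R_B·δ_{BB} = 0, so R_B = 36430/333.3 = 109.3 kN.

R_B = 109.3 kN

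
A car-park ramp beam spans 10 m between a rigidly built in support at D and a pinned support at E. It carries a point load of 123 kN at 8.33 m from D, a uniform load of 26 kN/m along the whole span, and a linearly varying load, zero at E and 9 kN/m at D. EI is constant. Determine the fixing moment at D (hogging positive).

M_D = 484.8 kN·m

Release the roller at E. Primary structure: cantilever fixed at D.
Primary-structure tip deflection at E by superposition:
  point load 123 at a = 8.33: Pa²(3L − a)/(6EI) = 30825/EI
  UDL 26: wL⁴/(8EI) = 32500/EI
  triangular load, peak 9 at the fixed end: w₀L⁴/(30EI) = 3000/EI
  δ_0 = 66325/EI
Tip deflection under a unit load at E: L³/(3EI) = 333.3/EI.
The prop prevents deflection at E: R_E = δ_0/δ_{EE} = 66325/333.3 = 199 kN.
Moment equilibrium about D: M_D = Σ(load moments about D) − R_E·L = 2475 − 199×10 = 484.8 kN·m.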